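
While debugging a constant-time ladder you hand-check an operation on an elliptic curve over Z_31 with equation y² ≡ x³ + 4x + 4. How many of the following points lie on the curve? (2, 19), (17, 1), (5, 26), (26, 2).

(2, 19): 19² ≡ 20, rhs ≡ 20 → on.
(17, 1): 1² ≡ 1, rhs ≡ 25 → off.
(5, 26): 26² ≡ 25, rhs ≡ 25 → on.
(26, 2): 2² ≡ 4, rhs ≡ 14 → off.

2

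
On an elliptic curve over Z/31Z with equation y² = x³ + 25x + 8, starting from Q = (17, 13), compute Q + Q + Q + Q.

(14, 23)

Double-and-add on 4 = (100)₂. Start with Q = (17, 13) for the leading 1-bit.
double: tangent at (17, 13): λ = (3·17² + 25)/(2·13) ≡ 24/26. 26⁻¹ ≡ 6 (mod 31), so λ ≡ 24·6 ≡ 20.
  x = λ² - 17 - 17 = 400 - 34 ≡ 25; y = λ·(17 - 25) - 13 ≡ 13. → (25, 13)
double: tangent at (25, 13): λ = (3·25² + 25)/(2·13) ≡ 9/26. 26⁻¹ ≡ 6 (mod 31) since 26·6 = 156 ≡ 1, so λ ≡ 9·6 ≡ 23.
  x = λ² - 25 - 25 = 529 - 50 ≡ 14; y = λ·(25 - 14) - 13 ≡ 23. → (14, 23)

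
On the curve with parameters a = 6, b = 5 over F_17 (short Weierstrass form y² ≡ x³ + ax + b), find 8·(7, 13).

Write P = (7, 13).
Double-and-add on 8 = (1000)₂. Start with P = (7, 13) for the leading 1-bit.
double: tangent at (7, 13): λ = (3·7² + 6)/(2·13) ≡ 0/9. 9⁻¹ ≡ 2 (mod 17), so λ ≡ 0·2 ≡ 0.
  x = λ² - 7 - 7 = 0 - 14 ≡ 3; y = λ·(7 - 3) - 13 ≡ 4. → (3, 4)
double: tangent at (3, 4): λ = (3·3² + 6)/(2·4) ≡ 16/8. 8⁻¹ ≡ 15 (mod 17), so λ ≡ 16·15 ≡ 2.
  x = λ² - 3 - 3 = 4 - 6 ≡ 15; y = λ·(3 - 15) - 4 ≡ 6. → (15, 6)
double: tangent at (15, 6): λ = (3·15² + 6)/(2·6) ≡ 1/12. 12⁻¹ ≡ 10 (mod 17), so λ ≡ 1·10 ≡ 10.
  x = λ² - 15 - 15 = 100 - 30 ≡ 2; y = λ·(15 - 2) - 6 ≡ 5. → (2, 5)

(2, 5)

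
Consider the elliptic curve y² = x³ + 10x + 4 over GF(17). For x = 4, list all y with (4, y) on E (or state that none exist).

x³ + 10x + 4 = 108 ≡ 6 (mod 17).
6 is a non-residue mod 17; no y exists.

none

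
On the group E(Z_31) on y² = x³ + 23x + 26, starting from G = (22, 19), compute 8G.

(22, 12)

Repeated addition: build up to 8G.
2G: tangent at (22, 19): λ = (3·22² + 23)/(2·19) ≡ 18/7. 7⁻¹ ≡ 9 (mod 31), so λ ≡ 18·9 ≡ 7.
  x = λ² - 22 - 22 = 49 - 44 ≡ 5; y = λ·(22 - 5) - 19 ≡ 7. → (5, 7)
3G: (5, 7) + (22, 19). λ = (19 - 7)/(22 - 5) ≡ 12/17 mod 31. 17⁻¹ ≡ 11 (mod 31), so λ ≡ 8.
  x = λ² - 5 - 22 = 64 - 27 ≡ 6; y = λ·(5 - 6) - 7 ≡ 16. → (6, 16)
4G: (6, 16) + (22, 19). λ = (19 - 16)/(22 - 6) ≡ 3/16 mod 31. 16⁻¹ ≡ 2 (mod 31), so λ ≡ 6.
  x = λ² - 6 - 22 = 36 - 28 ≡ 8; y = λ·(6 - 8) - 16 ≡ 3. → (8, 3)
5G: (8, 3) + (22, 19). λ = (19 - 3)/(22 - 8) ≡ 16/14 mod 31. 14⁻¹ ≡ 20 (mod 31), so λ ≡ 10.
  x = λ² - 8 - 22 = 100 - 30 ≡ 8; y = λ·(8 - 8) - 3 ≡ 28. → (8, 28)
6G: (8, 28) + (22, 19). λ = (19 - 28)/(22 - 8) ≡ 22/14 mod 31. 14⁻¹ ≡ 20 (mod 31), so λ ≡ 6.
  x = λ² - 8 - 22 = 36 - 30 ≡ 6; y = λ·(8 - 6) - 28 ≡ 15. → (6, 15)
7G: (6, 15) + (22, 19). λ = (19 - 15)/(22 - 6) ≡ 4/16 mod 31. 16⁻¹ ≡ 2 (mod 31), so λ ≡ 8.
  x = λ² - 6 - 22 = 64 - 28 ≡ 5; y = λ·(6 - 5) - 15 ≡ 24. → (5, 24)
8G: (5, 24) + (22, 19). λ = (19 - 24)/(22 - 5) ≡ 26/17 mod 31. 17⁻¹ ≡ 11 (mod 31) since 17·11 = 187 ≡ 1, so λ ≡ 7.
  x = λ² - 5 - 22 = 49 - 27 ≡ 22; y = λ·(5 - 22) - 24 ≡ 12. → (22, 12)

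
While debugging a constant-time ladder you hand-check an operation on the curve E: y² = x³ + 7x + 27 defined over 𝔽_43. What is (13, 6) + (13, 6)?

tangent at (13, 6): λ = (3·13² + 7)/(2·6) ≡ 41/12. 12⁻¹ ≡ 18 (mod 43), so λ ≡ 41·18 ≡ 7.
  x = λ² - 13 - 13 = 49 - 26 ≡ 23; y = λ·(13 - 23) - 6 ≡ 10. → (23, 10)

(23, 10)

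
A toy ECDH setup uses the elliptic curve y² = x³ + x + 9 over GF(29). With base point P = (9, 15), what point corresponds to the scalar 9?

(10, 27)

Double-and-add on 9 = (1001)₂. Start with P = (9, 15) for the leading 1-bit.
double: tangent at (9, 15): λ = (3·9² + 1)/(2·15) ≡ 12/1. 1⁻¹ ≡ 1 (mod 29), so λ ≡ 12·1 ≡ 12.
  x = λ² - 9 - 9 = 144 - 18 ≡ 10; y = λ·(9 - 10) - 15 ≡ 2. → (10, 2)
double: tangent at (10, 2): λ = (3·10² + 1)/(2·2) ≡ 11/4. 4⁻¹ ≡ 22 (mod 29) since 4·22 = 88 ≡ 1, so λ ≡ 11·22 ≡ 10.
  x = λ² - 10 - 10 = 100 - 20 ≡ 22; y = λ·(10 - 22) - 2 ≡ 23. → (22, 23)
double: tangent at (22, 23): λ = (3·22² + 1)/(2·23) ≡ 3/17. 17⁻¹ ≡ 12 (mod 29), so λ ≡ 3·12 ≡ 7.
  x = λ² - 22 - 22 = 49 - 44 ≡ 5; y = λ·(22 - 5) - 23 ≡ 9. → (5, 9)
add P: (5, 9) + (9, 15). λ = (15 - 9)/(9 - 5) ≡ 6/4 mod 29. 4⁻¹ ≡ 22 (mod 29) since 4·22 = 88 ≡ 1, so λ ≡ 16.
  x = λ² - 5 - 9 = 256 - 14 ≡ 10; y = λ·(5 - 10) - 9 ≡ 27. → (10, 27)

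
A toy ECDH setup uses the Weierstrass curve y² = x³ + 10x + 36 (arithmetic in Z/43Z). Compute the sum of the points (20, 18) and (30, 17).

(20, 18) + (30, 17). λ = (17 - 18)/(30 - 20) ≡ 42/10 mod 43. 10⁻¹ ≡ 13 (mod 43) since 10·13 = 130 ≡ 1, so λ ≡ 30.
  x = λ² - 20 - 30 = 900 - 50 ≡ 33; y = λ·(20 - 33) - 18 ≡ 22. → (33, 22)

(33, 22)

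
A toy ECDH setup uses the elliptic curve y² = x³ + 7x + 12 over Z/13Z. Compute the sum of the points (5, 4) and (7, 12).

(4, 0)

(5, 4) + (7, 12). λ = (12 - 4)/(7 - 5) ≡ 8/2 mod 13. 2⁻¹ ≡ 7 (mod 13), so λ ≡ 4.
  x = λ² - 5 - 7 = 16 - 12 ≡ 4; y = λ·(5 - 4) - 4 ≡ 0. → (4, 0)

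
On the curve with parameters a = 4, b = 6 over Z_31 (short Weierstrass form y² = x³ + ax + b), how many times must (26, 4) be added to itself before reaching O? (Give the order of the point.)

4

2P: tangent at (26, 4): λ = (3·26² + 4)/(2·4) ≡ 17/8. 8⁻¹ ≡ 4 (mod 31), so λ ≡ 17·4 ≡ 6.
  x = λ² - 26 - 26 = 36 - 52 ≡ 15; y = λ·(26 - 15) - 4 ≡ 0. → (15, 0)
3P: (15, 0) + (26, 4). λ = (4 - 0)/(26 - 15) ≡ 4/11 mod 31. 11⁻¹ ≡ 17 (mod 31), so λ ≡ 6.
  x = λ² - 15 - 26 = 36 - 41 ≡ 26; y = λ·(15 - 26) - 0 ≡ 27. → (26, 27)
4P: (26, 27) + (26, 4): same x and y₁ ≡ -y₂, so the sum is O.
4P = O, so the order is 4.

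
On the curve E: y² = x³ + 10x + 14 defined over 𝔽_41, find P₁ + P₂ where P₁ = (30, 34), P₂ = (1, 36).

(18, 9)

(30, 34) + (1, 36). λ = (36 - 34)/(1 - 30) ≡ 2/12 mod 41. 12⁻¹ ≡ 24 (mod 41), so λ ≡ 7.
  x = λ² - 30 - 1 = 49 - 31 ≡ 18; y = λ·(30 - 18) - 34 ≡ 9. → (18, 9)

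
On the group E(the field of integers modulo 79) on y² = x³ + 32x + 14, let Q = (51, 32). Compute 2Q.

tangent at (51, 32): λ = (3·51² + 32)/(2·32) ≡ 14/64. 64⁻¹ ≡ 21 (mod 79) since 64·21 = 1344 ≡ 1, so λ ≡ 14·21 ≡ 57.
  x = λ² - 51 - 51 = 3249 - 102 ≡ 66; y = λ·(51 - 66) - 32 ≡ 61. → (66, 61)

(66, 61)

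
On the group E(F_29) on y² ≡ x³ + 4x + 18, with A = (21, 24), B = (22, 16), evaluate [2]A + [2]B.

(22, 16)

First 2A:
Repeated addition: build up to 2A.
2A: tangent at (21, 24): λ = (3·21² + 4)/(2·24) ≡ 22/19. 19⁻¹ ≡ 26 (mod 29), so λ ≡ 22·26 ≡ 21.
  x = λ² - 21 - 21 = 441 - 42 ≡ 22; y = λ·(21 - 22) - 24 ≡ 13. → (22, 13)
2A = (22, 13).
Next 2B:
Repeated addition: build up to 2B.
2B: tangent at (22, 16): λ = (3·22² + 4)/(2·16) ≡ 6/3. 3⁻¹ ≡ 10 (mod 29) since 3·10 = 30 ≡ 1, so λ ≡ 6·10 ≡ 2.
  x = λ² - 22 - 22 = 4 - 44 ≡ 18; y = λ·(22 - 18) - 16 ≡ 21. → (18, 21)
2B = (18, 21).
Finally 2A + 2B:
(22, 13) + (18, 21). λ = (21 - 13)/(18 - 22) ≡ 8/25 mod 29. 25⁻¹ ≡ 7 (mod 29) since 25·7 = 175 ≡ 1, so λ ≡ 27.
  x = λ² - 22 - 18 = 729 - 40 ≡ 22; y = λ·(22 - 22) - 13 ≡ 16. → (22, 16)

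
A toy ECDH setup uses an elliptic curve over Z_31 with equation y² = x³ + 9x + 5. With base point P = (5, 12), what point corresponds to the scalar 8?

(9, 28)

Double-and-add on 8 = (1000)₂. Start with P = (5, 12) for the leading 1-bit.
double: tangent at (5, 12): λ = (3·5² + 9)/(2·12) ≡ 22/24. 24⁻¹ ≡ 22 (mod 31), so λ ≡ 22·22 ≡ 19.
  x = λ² - 5 - 5 = 361 - 10 ≡ 10; y = λ·(5 - 10) - 12 ≡ 17. → (10, 17)
double: tangent at (10, 17): λ = (3·10² + 9)/(2·17) ≡ 30/3. 3⁻¹ ≡ 21 (mod 31) since 3·21 = 63 ≡ 1, so λ ≡ 30·21 ≡ 10.
  x = λ² - 10 - 10 = 100 - 20 ≡ 18; y = λ·(10 - 18) - 17 ≡ 27. → (18, 27)
double: tangent at (18, 27): λ = (3·18² + 9)/(2·27) ≡ 20/23. 23⁻¹ ≡ 27 (mod 31), so λ ≡ 20·27 ≡ 13.
  x = λ² - 18 - 18 = 169 - 36 ≡ 9; y = λ·(18 - 9) - 27 ≡ 28. → (9, 28)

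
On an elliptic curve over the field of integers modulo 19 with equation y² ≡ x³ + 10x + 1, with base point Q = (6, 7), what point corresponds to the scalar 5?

(18, 3)

Double-and-add on 5 = (101)₂. Start with Q = (6, 7) for the leading 1-bit.
double: tangent at (6, 7): λ = (3·6² + 10)/(2·7) ≡ 4/14. 14⁻¹ ≡ 15 (mod 19) since 14·15 = 210 ≡ 1, so λ ≡ 4·15 ≡ 3.
  x = λ² - 6 - 6 = 9 - 12 ≡ 16; y = λ·(6 - 16) - 7 ≡ 1. → (16, 1)
double: tangent at (16, 1): λ = (3·16² + 10)/(2·1) ≡ 18/2. 2⁻¹ ≡ 10 (mod 19) since 2·10 = 20 ≡ 1, so λ ≡ 18·10 ≡ 9.
  x = λ² - 16 - 16 = 81 - 32 ≡ 11; y = λ·(16 - 11) - 1 ≡ 6. → (11, 6)
add Q: (11, 6) + (6, 7). λ = (7 - 6)/(6 - 11) ≡ 1/14 mod 19. 14⁻¹ ≡ 15 (mod 19), so λ ≡ 15.
  x = λ² - 11 - 6 = 225 - 17 ≡ 18; y = λ·(11 - 18) - 6 ≡ 3. → (18, 3)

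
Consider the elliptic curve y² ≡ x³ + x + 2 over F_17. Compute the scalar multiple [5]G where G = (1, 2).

Repeated addition: build up to 5G.
2G: tangent at (1, 2): λ = (3·1² + 1)/(2·2) ≡ 4/4. 4⁻¹ ≡ 13 (mod 17), so λ ≡ 4·13 ≡ 1.
  x = λ² - 1 - 1 = 1 - 2 ≡ 16; y = λ·(1 - 16) - 2 ≡ 0. → (16, 0)
3G: (16, 0) + (1, 2). λ = (2 - 0)/(1 - 16) ≡ 2/2 mod 17. 2⁻¹ ≡ 9 (mod 17), so λ ≡ 1.
  x = λ² - 16 - 1 = 1 - 17 ≡ 1; y = λ·(16 - 1) - 0 ≡ 15. → (1, 15)
4G: (1, 15) + (1, 2): same x and y₁ ≡ -y₂, so the sum is O.
5G: O + (1, 2) = (1, 2) (identity).

(1, 2)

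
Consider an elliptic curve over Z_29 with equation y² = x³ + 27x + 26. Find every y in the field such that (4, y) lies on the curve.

x³ + 27x + 26 = 198 ≡ 24 (mod 29).
Square roots of 24 mod 29: 13 and 16 (since 13² = 169 ≡ 24).

13, 16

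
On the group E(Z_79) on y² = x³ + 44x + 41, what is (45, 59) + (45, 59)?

tangent at (45, 59): λ = (3·45² + 44)/(2·59) ≡ 36/39. 39⁻¹ ≡ 77 (mod 79) since 39·77 = 3003 ≡ 1, so λ ≡ 36·77 ≡ 7.
  x = λ² - 45 - 45 = 49 - 90 ≡ 38; y = λ·(45 - 38) - 59 ≡ 69. → (38, 69)

(38, 69)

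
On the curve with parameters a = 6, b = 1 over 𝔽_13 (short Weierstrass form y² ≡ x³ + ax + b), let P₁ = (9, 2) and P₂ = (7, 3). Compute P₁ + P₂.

(7, 10)

(9, 2) + (7, 3). λ = (3 - 2)/(7 - 9) ≡ 1/11 mod 13. 11⁻¹ ≡ 6 (mod 13) since 11·6 = 66 ≡ 1, so λ ≡ 6.
  x = λ² - 9 - 7 = 36 - 16 ≡ 7; y = λ·(9 - 7) - 2 ≡ 10. → (7, 10)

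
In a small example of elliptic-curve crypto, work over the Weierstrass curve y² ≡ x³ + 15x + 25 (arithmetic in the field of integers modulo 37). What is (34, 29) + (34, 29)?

tangent at (34, 29): λ = (3·34² + 15)/(2·29) ≡ 5/21. 21⁻¹ ≡ 30 (mod 37), so λ ≡ 5·30 ≡ 2.
  x = λ² - 34 - 34 = 4 - 68 ≡ 10; y = λ·(34 - 10) - 29 ≡ 19. → (10, 19)

(10, 19)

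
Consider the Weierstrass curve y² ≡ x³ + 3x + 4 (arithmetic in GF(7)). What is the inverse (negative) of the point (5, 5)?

(5, 2)

-(5, 5) = (5, -5 mod 7) = (5, 2).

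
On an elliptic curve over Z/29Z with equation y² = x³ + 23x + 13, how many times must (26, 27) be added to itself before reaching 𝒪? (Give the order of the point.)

11

2P: tangent at (26, 27): λ = (3·26² + 23)/(2·27) ≡ 21/25. 25⁻¹ ≡ 7 (mod 29) since 25·7 = 175 ≡ 1, so λ ≡ 21·7 ≡ 2.
  x = λ² - 26 - 26 = 4 - 52 ≡ 10; y = λ·(26 - 10) - 27 ≡ 5. → (10, 5)
3P: (10, 5) + (26, 27). λ = (27 - 5)/(26 - 10) ≡ 22/16 mod 29. 16⁻¹ ≡ 20 (mod 29) since 16·20 = 320 ≡ 1, so λ ≡ 5.
  x = λ² - 10 - 26 = 25 - 36 ≡ 18; y = λ·(10 - 18) - 5 ≡ 13. → (18, 13)
4P: (18, 13) + (26, 27). λ = (27 - 13)/(26 - 18) ≡ 14/8 mod 29. 8⁻¹ ≡ 11 (mod 29) since 8·11 = 88 ≡ 1, so λ ≡ 9.
  x = λ² - 18 - 26 = 81 - 44 ≡ 8; y = λ·(18 - 8) - 13 ≡ 19. → (8, 19)
5P: (8, 19) + (26, 27). λ = (27 - 19)/(26 - 8) ≡ 8/18 mod 29. 18⁻¹ ≡ 21 (mod 29), so λ ≡ 23.
  x = λ² - 8 - 26 = 529 - 34 ≡ 2; y = λ·(8 - 2) - 19 ≡ 3. → (2, 3)
6P: (2, 3) + (26, 27). λ = (27 - 3)/(26 - 2) ≡ 24/24 mod 29. 24⁻¹ ≡ 23 (mod 29) since 24·23 = 552 ≡ 1, so λ ≡ 1.
  x = λ² - 2 - 26 = 1 - 28 ≡ 2; y = λ·(2 - 2) - 3 ≡ 26. → (2, 26)
7P: (2, 26) + (26, 27). λ = (27 - 26)/(26 - 2) ≡ 1/24 mod 29. 24⁻¹ ≡ 23 (mod 29) since 24·23 = 552 ≡ 1, so λ ≡ 23.
  x = λ² - 2 - 26 = 529 - 28 ≡ 8; y = λ·(2 - 8) - 26 ≡ 10. → (8, 10)
8P: (8, 10) + (26, 27). λ = (27 - 10)/(26 - 8) ≡ 17/18 mod 29. 18⁻¹ ≡ 21 (mod 29), so λ ≡ 9.
  x = λ² - 8 - 26 = 81 - 34 ≡ 18; y = λ·(8 - 18) - 10 ≡ 16. → (18, 16)
9P: (18, 16) + (26, 27). λ = (27 - 16)/(26 - 18) ≡ 11/8 mod 29. 8⁻¹ ≡ 11 (mod 29), so λ ≡ 5.
  x = λ² - 18 - 26 = 25 - 44 ≡ 10; y = λ·(18 - 10) - 16 ≡ 24. → (10, 24)
10P: (10, 24) + (26, 27). λ = (27 - 24)/(26 - 10) ≡ 3/16 mod 29. 16⁻¹ ≡ 20 (mod 29), so λ ≡ 2.
  x = λ² - 10 - 26 = 4 - 36 ≡ 26; y = λ·(10 - 26) - 24 ≡ 2. → (26, 2)
11P: (26, 2) + (26, 27): same x and y₁ ≡ -y₂, so the sum is 𝒪.
11P = 𝒪, so the order is 11.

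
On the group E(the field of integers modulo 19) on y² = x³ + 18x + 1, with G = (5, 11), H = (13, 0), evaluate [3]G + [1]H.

First 3G:
Repeated addition: build up to 3G.
2G: tangent at (5, 11): λ = (3·5² + 18)/(2·11) ≡ 17/3. 3⁻¹ ≡ 13 (mod 19) since 3·13 = 39 ≡ 1, so λ ≡ 17·13 ≡ 12.
  x = λ² - 5 - 5 = 144 - 10 ≡ 1; y = λ·(5 - 1) - 11 ≡ 18. → (1, 18)
3G: (1, 18) + (5, 11). λ = (11 - 18)/(5 - 1) ≡ 12/4 mod 19. 4⁻¹ ≡ 5 (mod 19), so λ ≡ 3.
  x = λ² - 1 - 5 = 9 - 6 ≡ 3; y = λ·(1 - 3) - 18 ≡ 14. → (3, 14)
3G = (3, 14).
Finally 3G + H:
(3, 14) + (13, 0). λ = (0 - 14)/(13 - 3) ≡ 5/10 mod 19. 10⁻¹ ≡ 2 (mod 19) since 10·2 = 20 ≡ 1, so λ ≡ 10.
  x = λ² - 3 - 13 = 100 - 16 ≡ 8; y = λ·(3 - 8) - 14 ≡ 12. → (8, 12)

(8, 12)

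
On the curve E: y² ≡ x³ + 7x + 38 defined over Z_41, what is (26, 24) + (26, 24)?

tangent at (26, 24): λ = (3·26² + 7)/(2·24) ≡ 26/7. 7⁻¹ ≡ 6 (mod 41), so λ ≡ 26·6 ≡ 33.
  x = λ² - 26 - 26 = 1089 - 52 ≡ 12; y = λ·(26 - 12) - 24 ≡ 28. → (12, 28)

(12, 28)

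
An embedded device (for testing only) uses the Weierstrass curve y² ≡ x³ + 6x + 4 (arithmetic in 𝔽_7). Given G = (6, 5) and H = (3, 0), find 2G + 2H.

First 2G:
Repeated addition: build up to 2G.
2G: tangent at (6, 5): λ = (3·6² + 6)/(2·5) ≡ 2/3. 3⁻¹ ≡ 5 (mod 7) since 3·5 = 15 ≡ 1, so λ ≡ 2·5 ≡ 3.
  x = λ² - 6 - 6 = 9 - 12 ≡ 4; y = λ·(6 - 4) - 5 ≡ 1. → (4, 1)
2G = (4, 1).
Next 2H:
Repeated addition: build up to 2H.
2H: (3, 0) + (3, 0): same x and y₁ ≡ -y₂, so the sum is the point at infinity.
2H = the point at infinity.
Finally 2G + 2H:
(4, 1) + the point at infinity = (4, 1) (identity).

(4, 1)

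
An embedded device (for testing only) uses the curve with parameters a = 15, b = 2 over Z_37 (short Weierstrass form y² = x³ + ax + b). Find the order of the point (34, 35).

2P: tangent at (34, 35): λ = (3·34² + 15)/(2·35) ≡ 5/33. 33⁻¹ ≡ 9 (mod 37) since 33·9 = 297 ≡ 1, so λ ≡ 5·9 ≡ 8.
  x = λ² - 34 - 34 = 64 - 68 ≡ 33; y = λ·(34 - 33) - 35 ≡ 10. → (33, 10)
3P: (33, 10) + (34, 35). λ = (35 - 10)/(34 - 33) ≡ 25/1 mod 37. 1⁻¹ ≡ 1 (mod 37) since 1·1 = 1 ≡ 1, so λ ≡ 25.
  x = λ² - 33 - 34 = 625 - 67 ≡ 3; y = λ·(33 - 3) - 10 ≡ 0. → (3, 0)
4P: (3, 0) + (34, 35). λ = (35 - 0)/(34 - 3) ≡ 35/31 mod 37. 31⁻¹ ≡ 6 (mod 37) since 31·6 = 186 ≡ 1, so λ ≡ 25.
  x = λ² - 3 - 34 = 625 - 37 ≡ 33; y = λ·(3 - 33) - 0 ≡ 27. → (33, 27)
5P: (33, 27) + (34, 35). λ = (35 - 27)/(34 - 33) ≡ 8/1 mod 37. 1⁻¹ ≡ 1 (mod 37), so λ ≡ 8.
  x = λ² - 33 - 34 = 64 - 67 ≡ 34; y = λ·(33 - 34) - 27 ≡ 2. → (34, 2)
6P: (34, 2) + (34, 35): same x and y₁ ≡ -y₂, so the sum is O.
6P = O, so the order is 6.

6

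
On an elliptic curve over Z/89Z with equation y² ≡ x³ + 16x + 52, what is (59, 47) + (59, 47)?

(77, 1)

tangent at (59, 47): λ = (3·59² + 16)/(2·47) ≡ 46/5. 5⁻¹ ≡ 18 (mod 89) since 5·18 = 90 ≡ 1, so λ ≡ 46·18 ≡ 27.
  x = λ² - 59 - 59 = 729 - 118 ≡ 77; y = λ·(59 - 77) - 47 ≡ 1. → (77, 1)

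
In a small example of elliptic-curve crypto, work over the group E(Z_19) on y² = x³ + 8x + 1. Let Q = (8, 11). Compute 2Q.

tangent at (8, 11): λ = (3·8² + 8)/(2·11) ≡ 10/3. 3⁻¹ ≡ 13 (mod 19) since 3·13 = 39 ≡ 1, so λ ≡ 10·13 ≡ 16.
  x = λ² - 8 - 8 = 256 - 16 ≡ 12; y = λ·(8 - 12) - 11 ≡ 1. → (12, 1)

(12, 1)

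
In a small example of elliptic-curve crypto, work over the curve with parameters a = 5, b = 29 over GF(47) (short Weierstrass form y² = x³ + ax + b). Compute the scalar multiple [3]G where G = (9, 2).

(8, 39)

Repeated addition: build up to 3G.
2G: tangent at (9, 2): λ = (3·9² + 5)/(2·2) ≡ 13/4. 4⁻¹ ≡ 12 (mod 47), so λ ≡ 13·12 ≡ 15.
  x = λ² - 9 - 9 = 225 - 18 ≡ 19; y = λ·(9 - 19) - 2 ≡ 36. → (19, 36)
3G: (19, 36) + (9, 2). λ = (2 - 36)/(9 - 19) ≡ 13/37 mod 47. 37⁻¹ ≡ 14 (mod 47) since 37·14 = 518 ≡ 1, so λ ≡ 41.
  x = λ² - 19 - 9 = 1681 - 28 ≡ 8; y = λ·(19 - 8) - 36 ≡ 39. → (8, 39)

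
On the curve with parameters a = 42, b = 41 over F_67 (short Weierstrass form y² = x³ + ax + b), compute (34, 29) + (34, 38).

The two points share x = 34 and their y-coordinates satisfy 29 + 38 ≡ 0 (mod 67), so they are inverses. Their sum is O.

O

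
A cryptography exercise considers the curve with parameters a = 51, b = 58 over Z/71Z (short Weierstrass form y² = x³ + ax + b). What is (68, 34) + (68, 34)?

tangent at (68, 34): λ = (3·68² + 51)/(2·34) ≡ 7/68. 68⁻¹ ≡ 47 (mod 71) since 68·47 = 3196 ≡ 1, so λ ≡ 7·47 ≡ 45.
  x = λ² - 68 - 68 = 2025 - 136 ≡ 43; y = λ·(68 - 43) - 34 ≡ 26. → (43, 26)

(43, 26)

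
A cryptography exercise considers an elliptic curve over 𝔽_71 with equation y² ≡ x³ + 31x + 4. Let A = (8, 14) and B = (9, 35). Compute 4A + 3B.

First 4A:
Repeated addition: build up to 4A.
2A: tangent at (8, 14): λ = (3·8² + 31)/(2·14) ≡ 10/28. 28⁻¹ ≡ 33 (mod 71) since 28·33 = 924 ≡ 1, so λ ≡ 10·33 ≡ 46.
  x = λ² - 8 - 8 = 2116 - 16 ≡ 41; y = λ·(8 - 41) - 14 ≡ 30. → (41, 30)
3A: (41, 30) + (8, 14). λ = (14 - 30)/(8 - 41) ≡ 55/38 mod 71. 38⁻¹ ≡ 43 (mod 71), so λ ≡ 22.
  x = λ² - 41 - 8 = 484 - 49 ≡ 9; y = λ·(41 - 9) - 30 ≡ 35. → (9, 35)
4A: (9, 35) + (8, 14). λ = (14 - 35)/(8 - 9) ≡ 50/70 mod 71. 70⁻¹ ≡ 70 (mod 71), so λ ≡ 21.
  x = λ² - 9 - 8 = 441 - 17 ≡ 69; y = λ·(9 - 69) - 35 ≡ 54. → (69, 54)
4A = (69, 54).
Next 3B:
Repeated addition: build up to 3B.
2B: tangent at (9, 35): λ = (3·9² + 31)/(2·35) ≡ 61/70. 70⁻¹ ≡ 70 (mod 71), so λ ≡ 61·70 ≡ 10.
  x = λ² - 9 - 9 = 100 - 18 ≡ 11; y = λ·(9 - 11) - 35 ≡ 16. → (11, 16)
3B: (11, 16) + (9, 35). λ = (35 - 16)/(9 - 11) ≡ 19/69 mod 71. 69⁻¹ ≡ 35 (mod 71), so λ ≡ 26.
  x = λ² - 11 - 9 = 676 - 20 ≡ 17; y = λ·(11 - 17) - 16 ≡ 41. → (17, 41)
3B = (17, 41).
Finally 4A + 3B:
(69, 54) + (17, 41). λ = (41 - 54)/(17 - 69) ≡ 58/19 mod 71. 19⁻¹ ≡ 15 (mod 71) since 19·15 = 285 ≡ 1, so λ ≡ 18.
  x = λ² - 69 - 17 = 324 - 86 ≡ 25; y = λ·(69 - 25) - 54 ≡ 28. → (25, 28)

(25, 28)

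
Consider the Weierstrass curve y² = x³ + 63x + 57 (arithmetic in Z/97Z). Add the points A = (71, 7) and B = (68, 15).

(71, 7) + (68, 15). λ = (15 - 7)/(68 - 71) ≡ 8/94 mod 97. 94⁻¹ ≡ 32 (mod 97), so λ ≡ 62.
  x = λ² - 71 - 68 = 3844 - 139 ≡ 19; y = λ·(71 - 19) - 7 ≡ 16. → (19, 16)

(19, 16)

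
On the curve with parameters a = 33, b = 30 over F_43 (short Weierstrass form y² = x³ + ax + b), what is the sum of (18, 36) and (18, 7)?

The two points share x = 18 and their y-coordinates satisfy 36 + 7 ≡ 0 (mod 43), so they are inverses. Their sum is O.

O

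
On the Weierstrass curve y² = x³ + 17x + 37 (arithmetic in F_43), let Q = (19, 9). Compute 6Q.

(21, 25)

Double-and-add on 6 = (110)₂. Start with Q = (19, 9) for the leading 1-bit.
double: tangent at (19, 9): λ = (3·19² + 17)/(2·9) ≡ 25/18. 18⁻¹ ≡ 12 (mod 43) since 18·12 = 216 ≡ 1, so λ ≡ 25·12 ≡ 42.
  x = λ² - 19 - 19 = 1764 - 38 ≡ 6; y = λ·(19 - 6) - 9 ≡ 21. → (6, 21)
add Q: (6, 21) + (19, 9). λ = (9 - 21)/(19 - 6) ≡ 31/13 mod 43. 13⁻¹ ≡ 10 (mod 43), so λ ≡ 9.
  x = λ² - 6 - 19 = 81 - 25 ≡ 13; y = λ·(6 - 13) - 21 ≡ 2. → (13, 2)
double: tangent at (13, 2): λ = (3·13² + 17)/(2·2) ≡ 8/4. 4⁻¹ ≡ 11 (mod 43) since 4·11 = 44 ≡ 1, so λ ≡ 8·11 ≡ 2.
  x = λ² - 13 - 13 = 4 - 26 ≡ 21; y = λ·(13 - 21) - 2 ≡ 25. → (21, 25)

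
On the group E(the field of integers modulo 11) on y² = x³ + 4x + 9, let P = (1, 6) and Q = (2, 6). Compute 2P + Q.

First 2P:
Repeated addition: build up to 2P.
2P: tangent at (1, 6): λ = (3·1² + 4)/(2·6) ≡ 7/1. 1⁻¹ ≡ 1 (mod 11), so λ ≡ 7·1 ≡ 7.
  x = λ² - 1 - 1 = 49 - 2 ≡ 3; y = λ·(1 - 3) - 6 ≡ 2. → (3, 2)
2P = (3, 2).
Finally 2P + Q:
(3, 2) + (2, 6). λ = (6 - 2)/(2 - 3) ≡ 4/10 mod 11. 10⁻¹ ≡ 10 (mod 11) since 10·10 = 100 ≡ 1, so λ ≡ 7.
  x = λ² - 3 - 2 = 49 - 5 ≡ 0; y = λ·(3 - 0) - 2 ≡ 8. → (0, 8)

(0, 8)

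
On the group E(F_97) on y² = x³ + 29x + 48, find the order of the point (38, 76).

2P: tangent at (38, 76): λ = (3·38² + 29)/(2·76) ≡ 93/55. 55⁻¹ ≡ 30 (mod 97), so λ ≡ 93·30 ≡ 74.
  x = λ² - 38 - 38 = 5476 - 76 ≡ 65; y = λ·(38 - 65) - 76 ≡ 60. → (65, 60)
3P: (65, 60) + (38, 76). λ = (76 - 60)/(38 - 65) ≡ 16/70 mod 97. 70⁻¹ ≡ 79 (mod 97), so λ ≡ 3.
  x = λ² - 65 - 38 = 9 - 103 ≡ 3; y = λ·(65 - 3) - 60 ≡ 29. → (3, 29)
4P: (3, 29) + (38, 76). λ = (76 - 29)/(38 - 3) ≡ 47/35 mod 97. 35⁻¹ ≡ 61 (mod 97) since 35·61 = 2135 ≡ 1, so λ ≡ 54.
  x = λ² - 3 - 38 = 2916 - 41 ≡ 62; y = λ·(3 - 62) - 29 ≡ 83. → (62, 83)
5P: (62, 83) + (38, 76). λ = (76 - 83)/(38 - 62) ≡ 90/73 mod 97. 73⁻¹ ≡ 4 (mod 97) since 73·4 = 292 ≡ 1, so λ ≡ 69.
  x = λ² - 62 - 38 = 4761 - 100 ≡ 5; y = λ·(62 - 5) - 83 ≡ 67. → (5, 67)
6P: (5, 67) + (38, 76). λ = (76 - 67)/(38 - 5) ≡ 9/33 mod 97. 33⁻¹ ≡ 50 (mod 97), so λ ≡ 62.
  x = λ² - 5 - 38 = 3844 - 43 ≡ 18; y = λ·(5 - 18) - 67 ≡ 0. → (18, 0)
7P: (18, 0) + (38, 76). λ = (76 - 0)/(38 - 18) ≡ 76/20 mod 97. 20⁻¹ ≡ 34 (mod 97), so λ ≡ 62.
  x = λ² - 18 - 38 = 3844 - 56 ≡ 5; y = λ·(18 - 5) - 0 ≡ 30. → (5, 30)
8P: (5, 30) + (38, 76). λ = (76 - 30)/(38 - 5) ≡ 46/33 mod 97. 33⁻¹ ≡ 50 (mod 97), so λ ≡ 69.
  x = λ² - 5 - 38 = 4761 - 43 ≡ 62; y = λ·(5 - 62) - 30 ≡ 14. → (62, 14)
9P: (62, 14) + (38, 76). λ = (76 - 14)/(38 - 62) ≡ 62/73 mod 97. 73⁻¹ ≡ 4 (mod 97), so λ ≡ 54.
  x = λ² - 62 - 38 = 2916 - 100 ≡ 3; y = λ·(62 - 3) - 14 ≡ 68. → (3, 68)
10P: (3, 68) + (38, 76). λ = (76 - 68)/(38 - 3) ≡ 8/35 mod 97. 35⁻¹ ≡ 61 (mod 97), so λ ≡ 3.
  x = λ² - 3 - 38 = 9 - 41 ≡ 65; y = λ·(3 - 65) - 68 ≡ 37. → (65, 37)
11P: (65, 37) + (38, 76). λ = (76 - 37)/(38 - 65) ≡ 39/70 mod 97. 70⁻¹ ≡ 79 (mod 97) since 70·79 = 5530 ≡ 1, so λ ≡ 74.
  x = λ² - 65 - 38 = 5476 - 103 ≡ 38; y = λ·(65 - 38) - 37 ≡ 21. → (38, 21)
12P: (38, 21) + (38, 76): same x and y₁ ≡ -y₂, so the sum is ∞.
12P = ∞, so the order is 12.

12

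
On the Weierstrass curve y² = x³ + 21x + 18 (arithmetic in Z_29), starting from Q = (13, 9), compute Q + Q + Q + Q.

(20, 17)

Repeated addition: build up to 4Q.
2Q: tangent at (13, 9): λ = (3·13² + 21)/(2·9) ≡ 6/18. 18⁻¹ ≡ 21 (mod 29) since 18·21 = 378 ≡ 1, so λ ≡ 6·21 ≡ 10.
  x = λ² - 13 - 13 = 100 - 26 ≡ 16; y = λ·(13 - 16) - 9 ≡ 19. → (16, 19)
3Q: (16, 19) + (13, 9). λ = (9 - 19)/(13 - 16) ≡ 19/26 mod 29. 26⁻¹ ≡ 19 (mod 29), so λ ≡ 13.
  x = λ² - 16 - 13 = 169 - 29 ≡ 24; y = λ·(16 - 24) - 19 ≡ 22. → (24, 22)
4Q: (24, 22) + (13, 9). λ = (9 - 22)/(13 - 24) ≡ 16/18 mod 29. 18⁻¹ ≡ 21 (mod 29), so λ ≡ 17.
  x = λ² - 24 - 13 = 289 - 37 ≡ 20; y = λ·(24 - 20) - 22 ≡ 17. → (20, 17)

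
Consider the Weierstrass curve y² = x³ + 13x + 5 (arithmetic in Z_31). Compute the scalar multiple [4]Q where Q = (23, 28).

Double-and-add on 4 = (100)₂. Start with Q = (23, 28) for the leading 1-bit.
double: tangent at (23, 28): λ = (3·23² + 13)/(2·28) ≡ 19/25. 25⁻¹ ≡ 5 (mod 31) since 25·5 = 125 ≡ 1, so λ ≡ 19·5 ≡ 2.
  x = λ² - 23 - 23 = 4 - 46 ≡ 20; y = λ·(23 - 20) - 28 ≡ 9. → (20, 9)
double: tangent at (20, 9): λ = (3·20² + 13)/(2·9) ≡ 4/18. 18⁻¹ ≡ 19 (mod 31) since 18·19 = 342 ≡ 1, so λ ≡ 4·19 ≡ 14.
  x = λ² - 20 - 20 = 196 - 40 ≡ 1; y = λ·(20 - 1) - 9 ≡ 9. → (1, 9)

(1, 9)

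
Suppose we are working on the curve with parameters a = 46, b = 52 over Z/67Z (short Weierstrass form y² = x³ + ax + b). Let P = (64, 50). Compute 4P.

(41, 43)

Double-and-add on 4 = (100)₂. Start with P = (64, 50) for the leading 1-bit.
double: tangent at (64, 50): λ = (3·64² + 46)/(2·50) ≡ 6/33. 33⁻¹ ≡ 65 (mod 67) since 33·65 = 2145 ≡ 1, so λ ≡ 6·65 ≡ 55.
  x = λ² - 64 - 64 = 3025 - 128 ≡ 16; y = λ·(64 - 16) - 50 ≡ 44. → (16, 44)
double: tangent at (16, 44): λ = (3·16² + 46)/(2·44) ≡ 10/21. 21⁻¹ ≡ 16 (mod 67) since 21·16 = 336 ≡ 1, so λ ≡ 10·16 ≡ 26.
  x = λ² - 16 - 16 = 676 - 32 ≡ 41; y = λ·(16 - 41) - 44 ≡ 43. → (41, 43)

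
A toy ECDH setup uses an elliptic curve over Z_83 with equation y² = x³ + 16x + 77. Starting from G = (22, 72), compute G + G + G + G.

Repeated addition: build up to 4G.
2G: tangent at (22, 72): λ = (3·22² + 16)/(2·72) ≡ 57/61. 61⁻¹ ≡ 49 (mod 83), so λ ≡ 57·49 ≡ 54.
  x = λ² - 22 - 22 = 2916 - 44 ≡ 50; y = λ·(22 - 50) - 72 ≡ 76. → (50, 76)
3G: (50, 76) + (22, 72). λ = (72 - 76)/(22 - 50) ≡ 79/55 mod 83. 55⁻¹ ≡ 80 (mod 83) since 55·80 = 4400 ≡ 1, so λ ≡ 12.
  x = λ² - 50 - 22 = 144 - 72 ≡ 72; y = λ·(50 - 72) - 76 ≡ 75. → (72, 75)
4G: (72, 75) + (22, 72). λ = (72 - 75)/(22 - 72) ≡ 80/33 mod 83. 33⁻¹ ≡ 78 (mod 83), so λ ≡ 15.
  x = λ² - 72 - 22 = 225 - 94 ≡ 48; y = λ·(72 - 48) - 75 ≡ 36. → (48, 36)

(48, 36)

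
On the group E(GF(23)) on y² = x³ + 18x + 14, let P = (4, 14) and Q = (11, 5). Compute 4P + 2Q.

(9, 10)

First 4P:
Repeated addition: build up to 4P.
2P: tangent at (4, 14): λ = (3·4² + 18)/(2·14) ≡ 20/5. 5⁻¹ ≡ 14 (mod 23), so λ ≡ 20·14 ≡ 4.
  x = λ² - 4 - 4 = 16 - 8 ≡ 8; y = λ·(4 - 8) - 14 ≡ 16. → (8, 16)
3P: (8, 16) + (4, 14). λ = (14 - 16)/(4 - 8) ≡ 21/19 mod 23. 19⁻¹ ≡ 17 (mod 23), so λ ≡ 12.
  x = λ² - 8 - 4 = 144 - 12 ≡ 17; y = λ·(8 - 17) - 16 ≡ 14. → (17, 14)
4P: (17, 14) + (4, 14). λ = (14 - 14)/(4 - 17) ≡ 0/10 mod 23. 10⁻¹ ≡ 7 (mod 23) since 10·7 = 70 ≡ 1, so λ ≡ 0.
  x = λ² - 17 - 4 = 0 - 21 ≡ 2; y = λ·(17 - 2) - 14 ≡ 9. → (2, 9)
4P = (2, 9).
Next 2Q:
Repeated addition: build up to 2Q.
2Q: tangent at (11, 5): λ = (3·11² + 18)/(2·5) ≡ 13/10. 10⁻¹ ≡ 7 (mod 23), so λ ≡ 13·7 ≡ 22.
  x = λ² - 11 - 11 = 484 - 22 ≡ 2; y = λ·(11 - 2) - 5 ≡ 9. → (2, 9)
2Q = (2, 9).
Finally 4P + 2Q:
tangent at (2, 9): λ = (3·2² + 18)/(2·9) ≡ 7/18. 18⁻¹ ≡ 9 (mod 23) since 18·9 = 162 ≡ 1, so λ ≡ 7·9 ≡ 17.
  x = λ² - 2 - 2 = 289 - 4 ≡ 9; y = λ·(2 - 9) - 9 ≡ 10. → (9, 10)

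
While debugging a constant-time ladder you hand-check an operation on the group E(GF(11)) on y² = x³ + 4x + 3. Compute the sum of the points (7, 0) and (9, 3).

(0, 5)

(7, 0) + (9, 3). λ = (3 - 0)/(9 - 7) ≡ 3/2 mod 11. 2⁻¹ ≡ 6 (mod 11) since 2·6 = 12 ≡ 1, so λ ≡ 7.
  x = λ² - 7 - 9 = 49 - 16 ≡ 0; y = λ·(7 - 0) - 0 ≡ 5. → (0, 5)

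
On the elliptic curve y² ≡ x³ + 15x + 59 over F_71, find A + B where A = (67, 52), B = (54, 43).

(67, 52) + (54, 43). λ = (43 - 52)/(54 - 67) ≡ 62/58 mod 71. 58⁻¹ ≡ 60 (mod 71), so λ ≡ 28.
  x = λ² - 67 - 54 = 784 - 121 ≡ 24; y = λ·(67 - 24) - 52 ≡ 16. → (24, 16)

(24, 16)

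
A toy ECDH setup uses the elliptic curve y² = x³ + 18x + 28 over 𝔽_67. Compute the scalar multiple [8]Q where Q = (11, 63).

Double-and-add on 8 = (1000)₂. Start with Q = (11, 63) for the leading 1-bit.
double: tangent at (11, 63): λ = (3·11² + 18)/(2·63) ≡ 46/59. 59⁻¹ ≡ 25 (mod 67), so λ ≡ 46·25 ≡ 11.
  x = λ² - 11 - 11 = 121 - 22 ≡ 32; y = λ·(11 - 32) - 63 ≡ 41. → (32, 41)
double: tangent at (32, 41): λ = (3·32² + 18)/(2·41) ≡ 8/15. 15⁻¹ ≡ 9 (mod 67), so λ ≡ 8·9 ≡ 5.
  x = λ² - 32 - 32 = 25 - 64 ≡ 28; y = λ·(32 - 28) - 41 ≡ 46. → (28, 46)
double: tangent at (28, 46): λ = (3·28² + 18)/(2·46) ≡ 25/25. 25⁻¹ ≡ 59 (mod 67) since 25·59 = 1475 ≡ 1, so λ ≡ 25·59 ≡ 1.
  x = λ² - 28 - 28 = 1 - 56 ≡ 12; y = λ·(28 - 12) - 46 ≡ 37. → (12, 37)

(12, 37)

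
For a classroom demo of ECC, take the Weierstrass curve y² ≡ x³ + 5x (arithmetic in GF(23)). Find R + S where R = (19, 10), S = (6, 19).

(19, 10) + (6, 19). λ = (19 - 10)/(6 - 19) ≡ 9/10 mod 23. 10⁻¹ ≡ 7 (mod 23) since 10·7 = 70 ≡ 1, so λ ≡ 17.
  x = λ² - 19 - 6 = 289 - 25 ≡ 11; y = λ·(19 - 11) - 10 ≡ 11. → (11, 11)

(11, 11)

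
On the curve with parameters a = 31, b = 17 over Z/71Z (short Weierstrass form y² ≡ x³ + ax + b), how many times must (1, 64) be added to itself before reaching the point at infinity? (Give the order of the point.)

3

2P: tangent at (1, 64): λ = (3·1² + 31)/(2·64) ≡ 34/57. 57⁻¹ ≡ 5 (mod 71) since 57·5 = 285 ≡ 1, so λ ≡ 34·5 ≡ 28.
  x = λ² - 1 - 1 = 784 - 2 ≡ 1; y = λ·(1 - 1) - 64 ≡ 7. → (1, 7)
3P: (1, 7) + (1, 64): same x and y₁ ≡ -y₂, so the sum is the point at infinity.
3P = the point at infinity, so the order is 3.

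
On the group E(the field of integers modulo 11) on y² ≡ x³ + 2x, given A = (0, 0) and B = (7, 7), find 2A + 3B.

(8, 0)

First 2A:
Repeated addition: build up to 2A.
2A: (0, 0) + (0, 0): same x and y₁ ≡ -y₂, so the sum is ∞.
2A = ∞.
Next 3B:
Repeated addition: build up to 3B.
2B: tangent at (7, 7): λ = (3·7² + 2)/(2·7) ≡ 6/3. 3⁻¹ ≡ 4 (mod 11), so λ ≡ 6·4 ≡ 2.
  x = λ² - 7 - 7 = 4 - 14 ≡ 1; y = λ·(7 - 1) - 7 ≡ 5. → (1, 5)
3B: (1, 5) + (7, 7). λ = (7 - 5)/(7 - 1) ≡ 2/6 mod 11. 6⁻¹ ≡ 2 (mod 11) since 6·2 = 12 ≡ 1, so λ ≡ 4.
  x = λ² - 1 - 7 = 16 - 8 ≡ 8; y = λ·(1 - 8) - 5 ≡ 0. → (8, 0)
3B = (8, 0).
Finally 2A + 3B:
∞ + (8, 0) = (8, 0) (identity).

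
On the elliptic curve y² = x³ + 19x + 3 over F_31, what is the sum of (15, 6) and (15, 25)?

The two points share x = 15 and their y-coordinates satisfy 6 + 25 ≡ 0 (mod 31), so they are inverses. Their sum is 𝒪.

O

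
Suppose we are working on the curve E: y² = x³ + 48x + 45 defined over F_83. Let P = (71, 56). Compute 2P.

tangent at (71, 56): λ = (3·71² + 48)/(2·56) ≡ 65/29. 29⁻¹ ≡ 63 (mod 83) since 29·63 = 1827 ≡ 1, so λ ≡ 65·63 ≡ 28.
  x = λ² - 71 - 71 = 784 - 142 ≡ 61; y = λ·(71 - 61) - 56 ≡ 58. → (61, 58)

(61, 58)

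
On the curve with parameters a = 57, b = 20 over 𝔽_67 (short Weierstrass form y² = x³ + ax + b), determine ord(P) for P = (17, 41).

7

2P: tangent at (17, 41): λ = (3·17² + 57)/(2·41) ≡ 53/15. 15⁻¹ ≡ 9 (mod 67) since 15·9 = 135 ≡ 1, so λ ≡ 53·9 ≡ 8.
  x = λ² - 17 - 17 = 64 - 34 ≡ 30; y = λ·(17 - 30) - 41 ≡ 56. → (30, 56)
3P: (30, 56) + (17, 41). λ = (41 - 56)/(17 - 30) ≡ 52/54 mod 67. 54⁻¹ ≡ 36 (mod 67) since 54·36 = 1944 ≡ 1, so λ ≡ 63.
  x = λ² - 30 - 17 = 3969 - 47 ≡ 36; y = λ·(30 - 36) - 56 ≡ 35. → (36, 35)
4P: (36, 35) + (17, 41). λ = (41 - 35)/(17 - 36) ≡ 6/48 mod 67. 48⁻¹ ≡ 7 (mod 67) since 48·7 = 336 ≡ 1, so λ ≡ 42.
  x = λ² - 36 - 17 = 1764 - 53 ≡ 36; y = λ·(36 - 36) - 35 ≡ 32. → (36, 32)
5P: (36, 32) + (17, 41). λ = (41 - 32)/(17 - 36) ≡ 9/48 mod 67. 48⁻¹ ≡ 7 (mod 67) since 48·7 = 336 ≡ 1, so λ ≡ 63.
  x = λ² - 36 - 17 = 3969 - 53 ≡ 30; y = λ·(36 - 30) - 32 ≡ 11. → (30, 11)
6P: (30, 11) + (17, 41). λ = (41 - 11)/(17 - 30) ≡ 30/54 mod 67. 54⁻¹ ≡ 36 (mod 67) since 54·36 = 1944 ≡ 1, so λ ≡ 8.
  x = λ² - 30 - 17 = 64 - 47 ≡ 17; y = λ·(30 - 17) - 11 ≡ 26. → (17, 26)
7P: (17, 26) + (17, 41): same x and y₁ ≡ -y₂, so the sum is the point at infinity.
7P = the point at infinity, so the order is 7.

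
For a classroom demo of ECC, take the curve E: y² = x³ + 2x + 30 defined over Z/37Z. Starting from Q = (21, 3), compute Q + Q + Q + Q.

Double-and-add on 4 = (100)₂. Start with Q = (21, 3) for the leading 1-bit.
double: tangent at (21, 3): λ = (3·21² + 2)/(2·3) ≡ 30/6. 6⁻¹ ≡ 31 (mod 37), so λ ≡ 30·31 ≡ 5.
  x = λ² - 21 - 21 = 25 - 42 ≡ 20; y = λ·(21 - 20) - 3 ≡ 2. → (20, 2)
double: tangent at (20, 2): λ = (3·20² + 2)/(2·2) ≡ 18/4. 4⁻¹ ≡ 28 (mod 37) since 4·28 = 112 ≡ 1, so λ ≡ 18·28 ≡ 23.
  x = λ² - 20 - 20 = 529 - 40 ≡ 8; y = λ·(20 - 8) - 2 ≡ 15. → (8, 15)

(8, 15)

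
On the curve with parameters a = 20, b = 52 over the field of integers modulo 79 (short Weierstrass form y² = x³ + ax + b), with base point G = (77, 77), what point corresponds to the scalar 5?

Repeated addition: build up to 5G.
2G: tangent at (77, 77): λ = (3·77² + 20)/(2·77) ≡ 32/75. 75⁻¹ ≡ 59 (mod 79), so λ ≡ 32·59 ≡ 71.
  x = λ² - 77 - 77 = 5041 - 154 ≡ 68; y = λ·(77 - 68) - 77 ≡ 9. → (68, 9)
3G: (68, 9) + (77, 77). λ = (77 - 9)/(77 - 68) ≡ 68/9 mod 79. 9⁻¹ ≡ 44 (mod 79), so λ ≡ 69.
  x = λ² - 68 - 77 = 4761 - 145 ≡ 34; y = λ·(68 - 34) - 9 ≡ 46. → (34, 46)
4G: (34, 46) + (77, 77). λ = (77 - 46)/(77 - 34) ≡ 31/43 mod 79. 43⁻¹ ≡ 68 (mod 79), so λ ≡ 54.
  x = λ² - 34 - 77 = 2916 - 111 ≡ 40; y = λ·(34 - 40) - 46 ≡ 25. → (40, 25)
5G: (40, 25) + (77, 77). λ = (77 - 25)/(77 - 40) ≡ 52/37 mod 79. 37⁻¹ ≡ 47 (mod 79) since 37·47 = 1739 ≡ 1, so λ ≡ 74.
  x = λ² - 40 - 77 = 5476 - 117 ≡ 66; y = λ·(40 - 66) - 25 ≡ 26. → (66, 26)

(66, 26)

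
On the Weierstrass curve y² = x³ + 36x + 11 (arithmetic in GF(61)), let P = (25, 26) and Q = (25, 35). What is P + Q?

The two points share x = 25 and their y-coordinates satisfy 26 + 35 ≡ 0 (mod 61), so they are inverses. Their sum is ∞.

O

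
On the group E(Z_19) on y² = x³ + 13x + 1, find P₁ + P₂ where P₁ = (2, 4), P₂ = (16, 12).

(2, 4) + (16, 12). λ = (12 - 4)/(16 - 2) ≡ 8/14 mod 19. 14⁻¹ ≡ 15 (mod 19), so λ ≡ 6.
  x = λ² - 2 - 16 = 36 - 18 ≡ 18; y = λ·(2 - 18) - 4 ≡ 14. → (18, 14)

(18, 14)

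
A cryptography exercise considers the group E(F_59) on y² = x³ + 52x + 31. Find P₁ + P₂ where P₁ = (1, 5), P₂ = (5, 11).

(11, 39)

(1, 5) + (5, 11). λ = (11 - 5)/(5 - 1) ≡ 6/4 mod 59. 4⁻¹ ≡ 15 (mod 59) since 4·15 = 60 ≡ 1, so λ ≡ 31.
  x = λ² - 1 - 5 = 961 - 6 ≡ 11; y = λ·(1 - 11) - 5 ≡ 39. → (11, 39)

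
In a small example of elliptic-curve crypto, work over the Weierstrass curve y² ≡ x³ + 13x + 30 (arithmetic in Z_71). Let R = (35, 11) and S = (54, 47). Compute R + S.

(35, 11) + (54, 47). λ = (47 - 11)/(54 - 35) ≡ 36/19 mod 71. 19⁻¹ ≡ 15 (mod 71) since 19·15 = 285 ≡ 1, so λ ≡ 43.
  x = λ² - 35 - 54 = 1849 - 89 ≡ 56; y = λ·(35 - 56) - 11 ≡ 9. → (56, 9)

(56, 9)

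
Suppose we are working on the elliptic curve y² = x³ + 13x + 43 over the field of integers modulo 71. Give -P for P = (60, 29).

(60, 42)

-(60, 29) = (60, -29 mod 71) = (60, 42).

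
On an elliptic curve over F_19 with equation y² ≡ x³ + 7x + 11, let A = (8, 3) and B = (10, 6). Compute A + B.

(8, 3) + (10, 6). λ = (6 - 3)/(10 - 8) ≡ 3/2 mod 19. 2⁻¹ ≡ 10 (mod 19) since 2·10 = 20 ≡ 1, so λ ≡ 11.
  x = λ² - 8 - 10 = 121 - 18 ≡ 8; y = λ·(8 - 8) - 3 ≡ 16. → (8, 16)

(8, 16)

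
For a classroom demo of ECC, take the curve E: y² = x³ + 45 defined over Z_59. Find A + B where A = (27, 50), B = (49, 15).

(27, 50) + (49, 15). λ = (15 - 50)/(49 - 27) ≡ 24/22 mod 59. 22⁻¹ ≡ 51 (mod 59), so λ ≡ 44.
  x = λ² - 27 - 49 = 1936 - 76 ≡ 31; y = λ·(27 - 31) - 50 ≡ 10. → (31, 10)

(31, 10)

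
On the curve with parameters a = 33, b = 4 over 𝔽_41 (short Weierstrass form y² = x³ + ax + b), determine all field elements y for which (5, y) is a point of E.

none

x³ + 33x + 4 = 294 ≡ 7 (mod 41).
7 is a non-residue mod 41; no y exists.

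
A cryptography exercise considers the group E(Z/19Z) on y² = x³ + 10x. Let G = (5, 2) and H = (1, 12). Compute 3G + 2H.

First 3G:
Repeated addition: build up to 3G.
2G: tangent at (5, 2): λ = (3·5² + 10)/(2·2) ≡ 9/4. 4⁻¹ ≡ 5 (mod 19), so λ ≡ 9·5 ≡ 7.
  x = λ² - 5 - 5 = 49 - 10 ≡ 1; y = λ·(5 - 1) - 2 ≡ 7. → (1, 7)
3G: (1, 7) + (5, 2). λ = (2 - 7)/(5 - 1) ≡ 14/4 mod 19. 4⁻¹ ≡ 5 (mod 19), so λ ≡ 13.
  x = λ² - 1 - 5 = 169 - 6 ≡ 11; y = λ·(1 - 11) - 7 ≡ 15. → (11, 15)
3G = (11, 15).
Next 2H:
Repeated addition: build up to 2H.
2H: tangent at (1, 12): λ = (3·1² + 10)/(2·12) ≡ 13/5. 5⁻¹ ≡ 4 (mod 19) since 5·4 = 20 ≡ 1, so λ ≡ 13·4 ≡ 14.
  x = λ² - 1 - 1 = 196 - 2 ≡ 4; y = λ·(1 - 4) - 12 ≡ 3. → (4, 3)
2H = (4, 3).
Finally 3G + 2H:
(11, 15) + (4, 3). λ = (3 - 15)/(4 - 11) ≡ 7/12 mod 19. 12⁻¹ ≡ 8 (mod 19), so λ ≡ 18.
  x = λ² - 11 - 4 = 324 - 15 ≡ 5; y = λ·(11 - 5) - 15 ≡ 17. → (5, 17)

(5, 17)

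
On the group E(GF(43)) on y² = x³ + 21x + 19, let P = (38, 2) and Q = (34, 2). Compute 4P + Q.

(12, 35)

First 4P:
Double-and-add on 4 = (100)₂. Start with P = (38, 2) for the leading 1-bit.
double: tangent at (38, 2): λ = (3·38² + 21)/(2·2) ≡ 10/4. 4⁻¹ ≡ 11 (mod 43) since 4·11 = 44 ≡ 1, so λ ≡ 10·11 ≡ 24.
  x = λ² - 38 - 38 = 576 - 76 ≡ 27; y = λ·(38 - 27) - 2 ≡ 4. → (27, 4)
double: tangent at (27, 4): λ = (3·27² + 21)/(2·4) ≡ 15/8. 8⁻¹ ≡ 27 (mod 43) since 8·27 = 216 ≡ 1, so λ ≡ 15·27 ≡ 18.
  x = λ² - 27 - 27 = 324 - 54 ≡ 12; y = λ·(27 - 12) - 4 ≡ 8. → (12, 8)
4P = (12, 8).
Finally 4P + Q:
(12, 8) + (34, 2). λ = (2 - 8)/(34 - 12) ≡ 37/22 mod 43. 22⁻¹ ≡ 2 (mod 43), so λ ≡ 31.
  x = λ² - 12 - 34 = 961 - 46 ≡ 12; y = λ·(12 - 12) - 8 ≡ 35. → (12, 35)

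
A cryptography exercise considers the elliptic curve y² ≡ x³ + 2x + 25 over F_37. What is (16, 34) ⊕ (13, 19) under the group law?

(16, 34) + (13, 19). λ = (19 - 34)/(13 - 16) ≡ 22/34 mod 37. 34⁻¹ ≡ 12 (mod 37) since 34·12 = 408 ≡ 1, so λ ≡ 5.
  x = λ² - 16 - 13 = 25 - 29 ≡ 33; y = λ·(16 - 33) - 34 ≡ 29. → (33, 29)

(33, 29)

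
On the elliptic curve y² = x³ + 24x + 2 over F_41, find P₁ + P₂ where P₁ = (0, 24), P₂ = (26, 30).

(25, 27)

(0, 24) + (26, 30). λ = (30 - 24)/(26 - 0) ≡ 6/26 mod 41. 26⁻¹ ≡ 30 (mod 41), so λ ≡ 16.
  x = λ² - 0 - 26 = 256 - 26 ≡ 25; y = λ·(0 - 25) - 24 ≡ 27. → (25, 27)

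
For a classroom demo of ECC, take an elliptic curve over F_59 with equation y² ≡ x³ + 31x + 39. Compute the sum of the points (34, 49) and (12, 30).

(34, 49) + (12, 30). λ = (30 - 49)/(12 - 34) ≡ 40/37 mod 59. 37⁻¹ ≡ 8 (mod 59), so λ ≡ 25.
  x = λ² - 34 - 12 = 625 - 46 ≡ 48; y = λ·(34 - 48) - 49 ≡ 14. → (48, 14)

(48, 14)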